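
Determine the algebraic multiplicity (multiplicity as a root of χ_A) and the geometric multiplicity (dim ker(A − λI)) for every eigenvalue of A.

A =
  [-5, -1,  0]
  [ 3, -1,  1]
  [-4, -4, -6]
λ = -4: alg = 3, geom = 1

Step 1 — factor the characteristic polynomial to read off the algebraic multiplicities:
  χ_A(x) = (x + 4)^3

Step 2 — compute geometric multiplicities via the rank-nullity identity g(λ) = n − rank(A − λI):
  rank(A − (-4)·I) = 2, so dim ker(A − (-4)·I) = n − 2 = 1

Summary:
  λ = -4: algebraic multiplicity = 3, geometric multiplicity = 1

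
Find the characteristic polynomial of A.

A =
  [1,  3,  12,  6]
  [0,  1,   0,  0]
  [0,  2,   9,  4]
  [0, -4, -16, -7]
x^4 - 4*x^3 + 6*x^2 - 4*x + 1

Expanding det(x·I − A) (e.g. by cofactor expansion or by noting that A is similar to its Jordan form J, which has the same characteristic polynomial as A) gives
  χ_A(x) = x^4 - 4*x^3 + 6*x^2 - 4*x + 1
which factors as (x - 1)^4. The eigenvalues (with algebraic multiplicities) are λ = 1 with multiplicity 4.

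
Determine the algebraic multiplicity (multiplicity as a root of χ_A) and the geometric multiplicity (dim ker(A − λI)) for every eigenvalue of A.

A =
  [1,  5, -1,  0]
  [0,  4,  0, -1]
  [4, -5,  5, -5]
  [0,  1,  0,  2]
λ = 3: alg = 4, geom = 2

Step 1 — factor the characteristic polynomial to read off the algebraic multiplicities:
  χ_A(x) = (x - 3)^4

Step 2 — compute geometric multiplicities via the rank-nullity identity g(λ) = n − rank(A − λI):
  rank(A − (3)·I) = 2, so dim ker(A − (3)·I) = n − 2 = 2

Summary:
  λ = 3: algebraic multiplicity = 4, geometric multiplicity = 2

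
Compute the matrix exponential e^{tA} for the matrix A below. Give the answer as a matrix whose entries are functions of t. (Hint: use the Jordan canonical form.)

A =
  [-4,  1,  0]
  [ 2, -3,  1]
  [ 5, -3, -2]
e^{tA} =
  [3*t^2*exp(-3*t)/2 - t*exp(-3*t) + exp(-3*t), -t^2*exp(-3*t)/2 + t*exp(-3*t), t^2*exp(-3*t)/2]
  [3*t^2*exp(-3*t)/2 + 2*t*exp(-3*t), -t^2*exp(-3*t)/2 + exp(-3*t), t^2*exp(-3*t)/2 + t*exp(-3*t)]
  [-3*t^2*exp(-3*t) + 5*t*exp(-3*t), t^2*exp(-3*t) - 3*t*exp(-3*t), -t^2*exp(-3*t) + t*exp(-3*t) + exp(-3*t)]

Strategy: write A = P · J · P⁻¹ where J is a Jordan canonical form, so e^{tA} = P · e^{tJ} · P⁻¹, and e^{tJ} can be computed block-by-block.

A has Jordan form
J =
  [-3,  1,  0]
  [ 0, -3,  1]
  [ 0,  0, -3]
(up to reordering of blocks).

Per-block formulas:
  For a 3×3 Jordan block J_3(-3): exp(t · J_3(-3)) = e^(-3t)·(I + t·N + (t^2/2)·N^2), where N is the 3×3 nilpotent shift.

After assembling e^{tJ} and conjugating by P, we get:

e^{tA} =
  [3*t^2*exp(-3*t)/2 - t*exp(-3*t) + exp(-3*t), -t^2*exp(-3*t)/2 + t*exp(-3*t), t^2*exp(-3*t)/2]
  [3*t^2*exp(-3*t)/2 + 2*t*exp(-3*t), -t^2*exp(-3*t)/2 + exp(-3*t), t^2*exp(-3*t)/2 + t*exp(-3*t)]
  [-3*t^2*exp(-3*t) + 5*t*exp(-3*t), t^2*exp(-3*t) - 3*t*exp(-3*t), -t^2*exp(-3*t) + t*exp(-3*t) + exp(-3*t)]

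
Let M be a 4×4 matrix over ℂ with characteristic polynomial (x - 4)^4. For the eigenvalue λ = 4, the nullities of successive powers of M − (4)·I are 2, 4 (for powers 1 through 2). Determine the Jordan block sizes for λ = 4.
Block sizes for λ = 4: [2, 2]

From the dimensions of kernels of powers, the number of Jordan blocks of size at least j is d_j − d_{j−1} where d_j = dim ker(N^j) (with d_0 = 0). Computing the differences gives [2, 2].
The number of blocks of size exactly k is (#blocks of size ≥ k) − (#blocks of size ≥ k + 1), so the partition is: 2 block(s) of size 2.
In nonincreasing order the block sizes are [2, 2].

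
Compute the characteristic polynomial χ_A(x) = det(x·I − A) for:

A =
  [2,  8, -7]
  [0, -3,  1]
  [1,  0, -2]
x^3 + 3*x^2 + 3*x + 1

Expanding det(x·I − A) (e.g. by cofactor expansion or by noting that A is similar to its Jordan form J, which has the same characteristic polynomial as A) gives
  χ_A(x) = x^3 + 3*x^2 + 3*x + 1
which factors as (x + 1)^3. The eigenvalues (with algebraic multiplicities) are λ = -1 with multiplicity 3.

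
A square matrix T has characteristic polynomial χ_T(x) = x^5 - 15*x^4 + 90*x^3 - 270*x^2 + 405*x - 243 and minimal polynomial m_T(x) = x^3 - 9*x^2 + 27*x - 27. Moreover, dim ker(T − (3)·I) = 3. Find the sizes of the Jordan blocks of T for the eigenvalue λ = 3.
Block sizes for λ = 3: [3, 1, 1]

Step 1 — from the characteristic polynomial, algebraic multiplicity of λ = 3 is 5. From dim ker(T − (3)·I) = 3, there are exactly 3 Jordan blocks for λ = 3.
Step 2 — from the minimal polynomial, the factor (x − 3)^3 tells us the largest block for λ = 3 has size 3.
Step 3 — with total size 5, 3 blocks, and largest block 3, the block sizes (in nonincreasing order) are [3, 1, 1].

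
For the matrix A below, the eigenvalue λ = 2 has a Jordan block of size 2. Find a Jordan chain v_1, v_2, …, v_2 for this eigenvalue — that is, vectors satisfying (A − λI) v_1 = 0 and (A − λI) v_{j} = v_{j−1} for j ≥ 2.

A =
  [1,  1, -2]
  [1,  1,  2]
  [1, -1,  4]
A Jordan chain for λ = 2 of length 2:
v_1 = (-1, 1, 1)ᵀ
v_2 = (1, 0, 0)ᵀ

Let N = A − (2)·I. We want v_2 with N^2 v_2 = 0 but N^1 v_2 ≠ 0; then v_{j-1} := N · v_j for j = 2, …, 2.

Pick v_2 = (1, 0, 0)ᵀ.
Then v_1 = N · v_2 = (-1, 1, 1)ᵀ.

Sanity check: (A − (2)·I) v_1 = (0, 0, 0)ᵀ = 0. ✓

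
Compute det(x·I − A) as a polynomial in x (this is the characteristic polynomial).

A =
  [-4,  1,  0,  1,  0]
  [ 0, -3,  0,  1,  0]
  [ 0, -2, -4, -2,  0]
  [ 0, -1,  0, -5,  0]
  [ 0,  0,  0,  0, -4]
x^5 + 20*x^4 + 160*x^3 + 640*x^2 + 1280*x + 1024

Expanding det(x·I − A) (e.g. by cofactor expansion or by noting that A is similar to its Jordan form J, which has the same characteristic polynomial as A) gives
  χ_A(x) = x^5 + 20*x^4 + 160*x^3 + 640*x^2 + 1280*x + 1024
which factors as (x + 4)^5. The eigenvalues (with algebraic multiplicities) are λ = -4 with multiplicity 5.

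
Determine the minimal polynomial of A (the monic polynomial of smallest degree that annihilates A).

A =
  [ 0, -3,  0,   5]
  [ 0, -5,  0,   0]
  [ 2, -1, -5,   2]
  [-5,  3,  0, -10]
x^2 + 10*x + 25

The characteristic polynomial is χ_A(x) = (x + 5)^4, so the eigenvalues are known. The minimal polynomial is
  m_A(x) = Π_λ (x − λ)^{k_λ}
where k_λ is the size of the *largest* Jordan block for λ (equivalently, the smallest k with (A − λI)^k v = 0 for every generalised eigenvector v of λ).

  λ = -5: largest Jordan block has size 2, contributing (x + 5)^2

So m_A(x) = (x + 5)^2 = x^2 + 10*x + 25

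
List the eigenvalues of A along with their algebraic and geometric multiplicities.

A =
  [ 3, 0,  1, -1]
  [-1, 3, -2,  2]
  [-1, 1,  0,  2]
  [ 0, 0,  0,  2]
λ = 2: alg = 4, geom = 2

Step 1 — factor the characteristic polynomial to read off the algebraic multiplicities:
  χ_A(x) = (x - 2)^4

Step 2 — compute geometric multiplicities via the rank-nullity identity g(λ) = n − rank(A − λI):
  rank(A − (2)·I) = 2, so dim ker(A − (2)·I) = n − 2 = 2

Summary:
  λ = 2: algebraic multiplicity = 4, geometric multiplicity = 2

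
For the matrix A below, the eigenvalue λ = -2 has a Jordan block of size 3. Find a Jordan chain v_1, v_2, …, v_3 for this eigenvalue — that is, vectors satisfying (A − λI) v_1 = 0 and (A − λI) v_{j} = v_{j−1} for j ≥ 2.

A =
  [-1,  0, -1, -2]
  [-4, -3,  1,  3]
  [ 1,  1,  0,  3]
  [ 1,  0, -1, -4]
A Jordan chain for λ = -2 of length 3:
v_1 = (-2, 4, 2, -2)ᵀ
v_2 = (1, -4, 1, 1)ᵀ
v_3 = (1, 0, 0, 0)ᵀ

Let N = A − (-2)·I. We want v_3 with N^3 v_3 = 0 but N^2 v_3 ≠ 0; then v_{j-1} := N · v_j for j = 3, …, 2.

Pick v_3 = (1, 0, 0, 0)ᵀ.
Then v_2 = N · v_3 = (1, -4, 1, 1)ᵀ.
Then v_1 = N · v_2 = (-2, 4, 2, -2)ᵀ.

Sanity check: (A − (-2)·I) v_1 = (0, 0, 0, 0)ᵀ = 0. ✓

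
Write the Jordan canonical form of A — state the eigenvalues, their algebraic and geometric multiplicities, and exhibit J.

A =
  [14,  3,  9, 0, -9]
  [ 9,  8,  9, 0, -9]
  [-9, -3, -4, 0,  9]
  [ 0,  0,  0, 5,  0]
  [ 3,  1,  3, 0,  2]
J_2(5) ⊕ J_1(5) ⊕ J_1(5) ⊕ J_1(5)

The characteristic polynomial is
  det(x·I − A) = x^5 - 25*x^4 + 250*x^3 - 1250*x^2 + 3125*x - 3125 = (x - 5)^5

Eigenvalues and multiplicities (the geometric multiplicity of λ is n − rank(A − λI), which equals the number of Jordan blocks for λ):
  λ = 5: algebraic multiplicity = 5, geometric multiplicity = 4

Determining the block sizes for each eigenvalue:
  λ = 5: 4 blocks summing to 5 forces exactly one block of size 2 and the rest size 1 → block sizes [2, 1, 1, 1]

Assembling the blocks gives a Jordan form
J =
  [5, 1, 0, 0, 0]
  [0, 5, 0, 0, 0]
  [0, 0, 5, 0, 0]
  [0, 0, 0, 5, 0]
  [0, 0, 0, 0, 5]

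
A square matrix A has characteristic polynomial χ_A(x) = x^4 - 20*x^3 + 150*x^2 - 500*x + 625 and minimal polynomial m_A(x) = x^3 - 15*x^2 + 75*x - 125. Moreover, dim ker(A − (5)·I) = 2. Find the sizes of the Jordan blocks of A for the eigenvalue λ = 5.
Block sizes for λ = 5: [3, 1]

Step 1 — from the characteristic polynomial, algebraic multiplicity of λ = 5 is 4. From dim ker(A − (5)·I) = 2, there are exactly 2 Jordan blocks for λ = 5.
Step 2 — from the minimal polynomial, the factor (x − 5)^3 tells us the largest block for λ = 5 has size 3.
Step 3 — with total size 4, 2 blocks, and largest block 3, the block sizes (in nonincreasing order) are [3, 1].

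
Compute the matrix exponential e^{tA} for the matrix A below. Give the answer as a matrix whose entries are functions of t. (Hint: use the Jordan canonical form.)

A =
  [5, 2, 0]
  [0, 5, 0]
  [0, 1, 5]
e^{tA} =
  [exp(5*t), 2*t*exp(5*t), 0]
  [0, exp(5*t), 0]
  [0, t*exp(5*t), exp(5*t)]

Strategy: write A = P · J · P⁻¹ where J is a Jordan canonical form, so e^{tA} = P · e^{tJ} · P⁻¹, and e^{tJ} can be computed block-by-block.

A has Jordan form
J =
  [5, 1, 0]
  [0, 5, 0]
  [0, 0, 5]
(up to reordering of blocks).

Per-block formulas:
  For a 1×1 block at λ = 5: exp(t · [5]) = [e^(5t)].
  For a 2×2 Jordan block J_2(5): exp(t · J_2(5)) = e^(5t)·(I + t·N), where N is the 2×2 nilpotent shift.

After assembling e^{tJ} and conjugating by P, we get:

e^{tA} =
  [exp(5*t), 2*t*exp(5*t), 0]
  [0, exp(5*t), 0]
  [0, t*exp(5*t), exp(5*t)]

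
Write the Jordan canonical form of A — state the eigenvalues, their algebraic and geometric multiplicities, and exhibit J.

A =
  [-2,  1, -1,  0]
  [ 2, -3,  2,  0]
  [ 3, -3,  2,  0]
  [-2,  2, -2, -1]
J_2(-1) ⊕ J_1(-1) ⊕ J_1(-1)

The characteristic polynomial is
  det(x·I − A) = x^4 + 4*x^3 + 6*x^2 + 4*x + 1 = (x + 1)^4

Eigenvalues and multiplicities (the geometric multiplicity of λ is n − rank(A − λI), which equals the number of Jordan blocks for λ):
  λ = -1: algebraic multiplicity = 4, geometric multiplicity = 3

Determining the block sizes for each eigenvalue:
  λ = -1: 3 blocks summing to 4 forces exactly one block of size 2 and the rest size 1 → block sizes [2, 1, 1]

Assembling the blocks gives a Jordan form
J =
  [-1,  1,  0,  0]
  [ 0, -1,  0,  0]
  [ 0,  0, -1,  0]
  [ 0,  0,  0, -1]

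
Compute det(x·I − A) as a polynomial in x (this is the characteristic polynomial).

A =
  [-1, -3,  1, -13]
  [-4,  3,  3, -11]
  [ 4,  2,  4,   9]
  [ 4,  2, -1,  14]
x^4 - 20*x^3 + 150*x^2 - 500*x + 625

Expanding det(x·I − A) (e.g. by cofactor expansion or by noting that A is similar to its Jordan form J, which has the same characteristic polynomial as A) gives
  χ_A(x) = x^4 - 20*x^3 + 150*x^2 - 500*x + 625
which factors as (x - 5)^4. The eigenvalues (with algebraic multiplicities) are λ = 5 with multiplicity 4.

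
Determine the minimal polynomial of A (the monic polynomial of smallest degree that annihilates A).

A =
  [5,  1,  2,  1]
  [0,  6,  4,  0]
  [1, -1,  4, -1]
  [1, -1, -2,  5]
x^3 - 14*x^2 + 64*x - 96

The characteristic polynomial is χ_A(x) = (x - 6)^2*(x - 4)^2, so the eigenvalues are known. The minimal polynomial is
  m_A(x) = Π_λ (x − λ)^{k_λ}
where k_λ is the size of the *largest* Jordan block for λ (equivalently, the smallest k with (A − λI)^k v = 0 for every generalised eigenvector v of λ).

  λ = 4: largest Jordan block has size 2, contributing (x − 4)^2
  λ = 6: largest Jordan block has size 1, contributing (x − 6)

So m_A(x) = (x - 6)*(x - 4)^2 = x^3 - 14*x^2 + 64*x - 96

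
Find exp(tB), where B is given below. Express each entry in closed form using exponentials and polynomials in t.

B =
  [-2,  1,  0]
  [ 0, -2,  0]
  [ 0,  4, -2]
e^{tB} =
  [exp(-2*t), t*exp(-2*t), 0]
  [0, exp(-2*t), 0]
  [0, 4*t*exp(-2*t), exp(-2*t)]

Strategy: write B = P · J · P⁻¹ where J is a Jordan canonical form, so e^{tB} = P · e^{tJ} · P⁻¹, and e^{tJ} can be computed block-by-block.

B has Jordan form
J =
  [-2,  1,  0]
  [ 0, -2,  0]
  [ 0,  0, -2]
(up to reordering of blocks).

Per-block formulas:
  For a 2×2 Jordan block J_2(-2): exp(t · J_2(-2)) = e^(-2t)·(I + t·N), where N is the 2×2 nilpotent shift.
  For a 1×1 block at λ = -2: exp(t · [-2]) = [e^(-2t)].

After assembling e^{tJ} and conjugating by P, we get:

e^{tB} =
  [exp(-2*t), t*exp(-2*t), 0]
  [0, exp(-2*t), 0]
  [0, 4*t*exp(-2*t), exp(-2*t)]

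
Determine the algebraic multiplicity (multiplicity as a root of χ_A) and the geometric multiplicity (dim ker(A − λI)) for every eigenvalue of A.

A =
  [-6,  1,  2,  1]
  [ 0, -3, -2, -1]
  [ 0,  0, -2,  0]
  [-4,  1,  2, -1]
λ = -4: alg = 2, geom = 1; λ = -2: alg = 2, geom = 2

Step 1 — factor the characteristic polynomial to read off the algebraic multiplicities:
  χ_A(x) = (x + 2)^2*(x + 4)^2

Step 2 — compute geometric multiplicities via the rank-nullity identity g(λ) = n − rank(A − λI):
  rank(A − (-4)·I) = 3, so dim ker(A − (-4)·I) = n − 3 = 1
  rank(A − (-2)·I) = 2, so dim ker(A − (-2)·I) = n − 2 = 2

Summary:
  λ = -4: algebraic multiplicity = 2, geometric multiplicity = 1
  λ = -2: algebraic multiplicity = 2, geometric multiplicity = 2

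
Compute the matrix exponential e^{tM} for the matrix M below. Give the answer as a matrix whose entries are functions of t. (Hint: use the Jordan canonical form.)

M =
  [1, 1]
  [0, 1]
e^{tM} =
  [exp(t), t*exp(t)]
  [0, exp(t)]

Strategy: write M = P · J · P⁻¹ where J is a Jordan canonical form, so e^{tM} = P · e^{tJ} · P⁻¹, and e^{tJ} can be computed block-by-block.

M has Jordan form
J =
  [1, 1]
  [0, 1]
(up to reordering of blocks).

Per-block formulas:
  For a 2×2 Jordan block J_2(1): exp(t · J_2(1)) = e^(1t)·(I + t·N), where N is the 2×2 nilpotent shift.

After assembling e^{tJ} and conjugating by P, we get:

e^{tM} =
  [exp(t), t*exp(t)]
  [0, exp(t)]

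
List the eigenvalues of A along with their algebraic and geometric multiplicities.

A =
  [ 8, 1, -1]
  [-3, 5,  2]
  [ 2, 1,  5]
λ = 6: alg = 3, geom = 1

Step 1 — factor the characteristic polynomial to read off the algebraic multiplicities:
  χ_A(x) = (x - 6)^3

Step 2 — compute geometric multiplicities via the rank-nullity identity g(λ) = n − rank(A − λI):
  rank(A − (6)·I) = 2, so dim ker(A − (6)·I) = n − 2 = 1

Summary:
  λ = 6: algebraic multiplicity = 3, geometric multiplicity = 1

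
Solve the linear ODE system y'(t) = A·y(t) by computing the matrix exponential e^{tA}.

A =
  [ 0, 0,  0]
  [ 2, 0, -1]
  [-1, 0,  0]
e^{tA} =
  [1, 0, 0]
  [t^2/2 + 2*t, 1, -t]
  [-t, 0, 1]

Strategy: write A = P · J · P⁻¹ where J is a Jordan canonical form, so e^{tA} = P · e^{tJ} · P⁻¹, and e^{tJ} can be computed block-by-block.

A has Jordan form
J =
  [0, 1, 0]
  [0, 0, 1]
  [0, 0, 0]
(up to reordering of blocks).

Per-block formulas:
  For a 3×3 Jordan block J_3(0): exp(t · J_3(0)) = e^(0t)·(I + t·N + (t^2/2)·N^2), where N is the 3×3 nilpotent shift.

After assembling e^{tJ} and conjugating by P, we get:

e^{tA} =
  [1, 0, 0]
  [t^2/2 + 2*t, 1, -t]
  [-t, 0, 1]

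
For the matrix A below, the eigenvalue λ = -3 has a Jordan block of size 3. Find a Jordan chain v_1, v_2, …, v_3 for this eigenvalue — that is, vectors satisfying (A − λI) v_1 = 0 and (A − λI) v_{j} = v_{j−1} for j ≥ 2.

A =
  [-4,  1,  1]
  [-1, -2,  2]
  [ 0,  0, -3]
A Jordan chain for λ = -3 of length 3:
v_1 = (1, 1, 0)ᵀ
v_2 = (1, 2, 0)ᵀ
v_3 = (0, 0, 1)ᵀ

Let N = A − (-3)·I. We want v_3 with N^3 v_3 = 0 but N^2 v_3 ≠ 0; then v_{j-1} := N · v_j for j = 3, …, 2.

Pick v_3 = (0, 0, 1)ᵀ.
Then v_2 = N · v_3 = (1, 2, 0)ᵀ.
Then v_1 = N · v_2 = (1, 1, 0)ᵀ.

Sanity check: (A − (-3)·I) v_1 = (0, 0, 0)ᵀ = 0. ✓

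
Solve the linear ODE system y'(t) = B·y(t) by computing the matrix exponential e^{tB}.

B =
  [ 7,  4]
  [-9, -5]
e^{tB} =
  [6*t*exp(t) + exp(t), 4*t*exp(t)]
  [-9*t*exp(t), -6*t*exp(t) + exp(t)]

Strategy: write B = P · J · P⁻¹ where J is a Jordan canonical form, so e^{tB} = P · e^{tJ} · P⁻¹, and e^{tJ} can be computed block-by-block.

B has Jordan form
J =
  [1, 1]
  [0, 1]
(up to reordering of blocks).

Per-block formulas:
  For a 2×2 Jordan block J_2(1): exp(t · J_2(1)) = e^(1t)·(I + t·N), where N is the 2×2 nilpotent shift.

After assembling e^{tJ} and conjugating by P, we get:

e^{tB} =
  [6*t*exp(t) + exp(t), 4*t*exp(t)]
  [-9*t*exp(t), -6*t*exp(t) + exp(t)]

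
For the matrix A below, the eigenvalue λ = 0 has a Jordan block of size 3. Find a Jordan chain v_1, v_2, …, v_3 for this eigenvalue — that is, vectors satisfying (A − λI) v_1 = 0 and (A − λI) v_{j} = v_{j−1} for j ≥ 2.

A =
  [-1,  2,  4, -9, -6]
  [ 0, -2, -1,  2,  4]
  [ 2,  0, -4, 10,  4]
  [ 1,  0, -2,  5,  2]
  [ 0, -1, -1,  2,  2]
A Jordan chain for λ = 0 of length 3:
v_1 = (2, -2, 0, 0, -1)ᵀ
v_2 = (4, -1, -4, -2, -1)ᵀ
v_3 = (0, 0, 1, 0, 0)ᵀ

Let N = A − (0)·I. We want v_3 with N^3 v_3 = 0 but N^2 v_3 ≠ 0; then v_{j-1} := N · v_j for j = 3, …, 2.

Pick v_3 = (0, 0, 1, 0, 0)ᵀ.
Then v_2 = N · v_3 = (4, -1, -4, -2, -1)ᵀ.
Then v_1 = N · v_2 = (2, -2, 0, 0, -1)ᵀ.

Sanity check: (A − (0)·I) v_1 = (0, 0, 0, 0, 0)ᵀ = 0. ✓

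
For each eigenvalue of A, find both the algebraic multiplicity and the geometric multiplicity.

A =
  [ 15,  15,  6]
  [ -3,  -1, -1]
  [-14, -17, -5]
λ = 3: alg = 3, geom = 1

Step 1 — factor the characteristic polynomial to read off the algebraic multiplicities:
  χ_A(x) = (x - 3)^3

Step 2 — compute geometric multiplicities via the rank-nullity identity g(λ) = n − rank(A − λI):
  rank(A − (3)·I) = 2, so dim ker(A − (3)·I) = n − 2 = 1

Summary:
  λ = 3: algebraic multiplicity = 3, geometric multiplicity = 1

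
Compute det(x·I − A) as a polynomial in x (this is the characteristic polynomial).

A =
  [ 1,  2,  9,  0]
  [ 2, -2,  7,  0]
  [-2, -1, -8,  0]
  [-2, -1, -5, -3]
x^4 + 12*x^3 + 54*x^2 + 108*x + 81

Expanding det(x·I − A) (e.g. by cofactor expansion or by noting that A is similar to its Jordan form J, which has the same characteristic polynomial as A) gives
  χ_A(x) = x^4 + 12*x^3 + 54*x^2 + 108*x + 81
which factors as (x + 3)^4. The eigenvalues (with algebraic multiplicities) are λ = -3 with multiplicity 4.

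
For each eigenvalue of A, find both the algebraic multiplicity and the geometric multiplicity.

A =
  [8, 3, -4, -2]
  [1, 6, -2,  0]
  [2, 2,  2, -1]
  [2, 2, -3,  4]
λ = 5: alg = 4, geom = 2

Step 1 — factor the characteristic polynomial to read off the algebraic multiplicities:
  χ_A(x) = (x - 5)^4

Step 2 — compute geometric multiplicities via the rank-nullity identity g(λ) = n − rank(A − λI):
  rank(A − (5)·I) = 2, so dim ker(A − (5)·I) = n − 2 = 2

Summary:
  λ = 5: algebraic multiplicity = 4, geometric multiplicity = 2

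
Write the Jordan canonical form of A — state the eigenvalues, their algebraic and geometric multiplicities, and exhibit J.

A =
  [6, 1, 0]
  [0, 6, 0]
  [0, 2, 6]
J_2(6) ⊕ J_1(6)

The characteristic polynomial is
  det(x·I − A) = x^3 - 18*x^2 + 108*x - 216 = (x - 6)^3

Eigenvalues and multiplicities (the geometric multiplicity of λ is n − rank(A − λI), which equals the number of Jordan blocks for λ):
  λ = 6: algebraic multiplicity = 3, geometric multiplicity = 2

Determining the block sizes for each eigenvalue:
  λ = 6: 2 blocks summing to 3 forces exactly one block of size 2 and the rest size 1 → block sizes [2, 1]

Assembling the blocks gives a Jordan form
J =
  [6, 1, 0]
  [0, 6, 0]
  [0, 0, 6]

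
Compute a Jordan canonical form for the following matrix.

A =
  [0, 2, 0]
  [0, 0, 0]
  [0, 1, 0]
J_2(0) ⊕ J_1(0)

The characteristic polynomial is
  det(x·I − A) = x^3

Eigenvalues and multiplicities (the geometric multiplicity of λ is n − rank(A − λI), which equals the number of Jordan blocks for λ):
  λ = 0: algebraic multiplicity = 3, geometric multiplicity = 2

Determining the block sizes for each eigenvalue:
  λ = 0: 2 blocks summing to 3 forces exactly one block of size 2 and the rest size 1 → block sizes [2, 1]

Assembling the blocks gives a Jordan form
J =
  [0, 1, 0]
  [0, 0, 0]
  [0, 0, 0]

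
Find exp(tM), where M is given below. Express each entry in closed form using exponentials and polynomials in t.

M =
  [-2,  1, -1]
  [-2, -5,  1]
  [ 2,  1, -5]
e^{tM} =
  [2*t*exp(-4*t) + exp(-4*t), t*exp(-4*t), -t*exp(-4*t)]
  [-2*t*exp(-4*t), -t*exp(-4*t) + exp(-4*t), t*exp(-4*t)]
  [2*t*exp(-4*t), t*exp(-4*t), -t*exp(-4*t) + exp(-4*t)]

Strategy: write M = P · J · P⁻¹ where J is a Jordan canonical form, so e^{tM} = P · e^{tJ} · P⁻¹, and e^{tJ} can be computed block-by-block.

M has Jordan form
J =
  [-4,  1,  0]
  [ 0, -4,  0]
  [ 0,  0, -4]
(up to reordering of blocks).

Per-block formulas:
  For a 1×1 block at λ = -4: exp(t · [-4]) = [e^(-4t)].
  For a 2×2 Jordan block J_2(-4): exp(t · J_2(-4)) = e^(-4t)·(I + t·N), where N is the 2×2 nilpotent shift.

After assembling e^{tJ} and conjugating by P, we get:

e^{tM} =
  [2*t*exp(-4*t) + exp(-4*t), t*exp(-4*t), -t*exp(-4*t)]
  [-2*t*exp(-4*t), -t*exp(-4*t) + exp(-4*t), t*exp(-4*t)]
  [2*t*exp(-4*t), t*exp(-4*t), -t*exp(-4*t) + exp(-4*t)]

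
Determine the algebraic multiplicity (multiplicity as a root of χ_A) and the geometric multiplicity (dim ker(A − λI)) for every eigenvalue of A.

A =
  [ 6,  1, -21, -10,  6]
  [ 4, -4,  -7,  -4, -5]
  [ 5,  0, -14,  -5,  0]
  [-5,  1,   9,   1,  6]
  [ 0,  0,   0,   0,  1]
λ = -4: alg = 3, geom = 1; λ = 1: alg = 2, geom = 2

Step 1 — factor the characteristic polynomial to read off the algebraic multiplicities:
  χ_A(x) = (x - 1)^2*(x + 4)^3

Step 2 — compute geometric multiplicities via the rank-nullity identity g(λ) = n − rank(A − λI):
  rank(A − (-4)·I) = 4, so dim ker(A − (-4)·I) = n − 4 = 1
  rank(A − (1)·I) = 3, so dim ker(A − (1)·I) = n − 3 = 2

Summary:
  λ = -4: algebraic multiplicity = 3, geometric multiplicity = 1
  λ = 1: algebraic multiplicity = 2, geometric multiplicity = 2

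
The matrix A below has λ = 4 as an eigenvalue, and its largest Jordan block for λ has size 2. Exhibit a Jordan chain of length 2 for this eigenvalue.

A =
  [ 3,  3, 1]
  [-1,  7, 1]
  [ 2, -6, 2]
A Jordan chain for λ = 4 of length 2:
v_1 = (-1, -1, 2)ᵀ
v_2 = (1, 0, 0)ᵀ

Let N = A − (4)·I. We want v_2 with N^2 v_2 = 0 but N^1 v_2 ≠ 0; then v_{j-1} := N · v_j for j = 2, …, 2.

Pick v_2 = (1, 0, 0)ᵀ.
Then v_1 = N · v_2 = (-1, -1, 2)ᵀ.

Sanity check: (A − (4)·I) v_1 = (0, 0, 0)ᵀ = 0. ✓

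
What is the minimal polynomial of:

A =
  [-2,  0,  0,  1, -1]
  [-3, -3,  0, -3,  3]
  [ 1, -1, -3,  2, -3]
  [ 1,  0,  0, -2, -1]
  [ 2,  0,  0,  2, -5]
x^2 + 6*x + 9

The characteristic polynomial is χ_A(x) = (x + 3)^5, so the eigenvalues are known. The minimal polynomial is
  m_A(x) = Π_λ (x − λ)^{k_λ}
where k_λ is the size of the *largest* Jordan block for λ (equivalently, the smallest k with (A − λI)^k v = 0 for every generalised eigenvector v of λ).

  λ = -3: largest Jordan block has size 2, contributing (x + 3)^2

So m_A(x) = (x + 3)^2 = x^2 + 6*x + 9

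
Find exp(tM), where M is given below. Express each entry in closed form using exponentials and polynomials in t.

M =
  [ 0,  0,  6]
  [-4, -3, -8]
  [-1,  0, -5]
e^{tM} =
  [3*exp(-2*t) - 2*exp(-3*t), 0, 6*exp(-2*t) - 6*exp(-3*t)]
  [-4*exp(-2*t) + 4*exp(-3*t), exp(-3*t), -8*exp(-2*t) + 8*exp(-3*t)]
  [-exp(-2*t) + exp(-3*t), 0, -2*exp(-2*t) + 3*exp(-3*t)]

Strategy: write M = P · J · P⁻¹ where J is a Jordan canonical form, so e^{tM} = P · e^{tJ} · P⁻¹, and e^{tJ} can be computed block-by-block.

M has Jordan form
J =
  [-3,  0,  0]
  [ 0, -3,  0]
  [ 0,  0, -2]
(up to reordering of blocks).

Per-block formulas:
  For a 1×1 block at λ = -3: exp(t · [-3]) = [e^(-3t)].
  For a 1×1 block at λ = -2: exp(t · [-2]) = [e^(-2t)].

After assembling e^{tJ} and conjugating by P, we get:

e^{tM} =
  [3*exp(-2*t) - 2*exp(-3*t), 0, 6*exp(-2*t) - 6*exp(-3*t)]
  [-4*exp(-2*t) + 4*exp(-3*t), exp(-3*t), -8*exp(-2*t) + 8*exp(-3*t)]
  [-exp(-2*t) + exp(-3*t), 0, -2*exp(-2*t) + 3*exp(-3*t)]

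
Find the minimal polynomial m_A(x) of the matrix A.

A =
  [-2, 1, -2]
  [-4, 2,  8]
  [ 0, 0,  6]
x^3 - 6*x^2

The characteristic polynomial is χ_A(x) = x^2*(x - 6), so the eigenvalues are known. The minimal polynomial is
  m_A(x) = Π_λ (x − λ)^{k_λ}
where k_λ is the size of the *largest* Jordan block for λ (equivalently, the smallest k with (A − λI)^k v = 0 for every generalised eigenvector v of λ).

  λ = 0: largest Jordan block has size 2, contributing (x − 0)^2
  λ = 6: largest Jordan block has size 1, contributing (x − 6)

So m_A(x) = x^2*(x - 6) = x^3 - 6*x^2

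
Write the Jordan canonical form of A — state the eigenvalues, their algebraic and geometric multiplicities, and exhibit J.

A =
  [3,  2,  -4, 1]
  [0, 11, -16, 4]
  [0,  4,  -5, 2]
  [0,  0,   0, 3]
J_2(3) ⊕ J_1(3) ⊕ J_1(3)

The characteristic polynomial is
  det(x·I − A) = x^4 - 12*x^3 + 54*x^2 - 108*x + 81 = (x - 3)^4

Eigenvalues and multiplicities (the geometric multiplicity of λ is n − rank(A − λI), which equals the number of Jordan blocks for λ):
  λ = 3: algebraic multiplicity = 4, geometric multiplicity = 3

Determining the block sizes for each eigenvalue:
  λ = 3: 3 blocks summing to 4 forces exactly one block of size 2 and the rest size 1 → block sizes [2, 1, 1]

Assembling the blocks gives a Jordan form
J =
  [3, 1, 0, 0]
  [0, 3, 0, 0]
  [0, 0, 3, 0]
  [0, 0, 0, 3]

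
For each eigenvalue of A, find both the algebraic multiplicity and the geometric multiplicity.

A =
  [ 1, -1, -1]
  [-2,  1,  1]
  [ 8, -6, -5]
λ = -1: alg = 3, geom = 1

Step 1 — factor the characteristic polynomial to read off the algebraic multiplicities:
  χ_A(x) = (x + 1)^3

Step 2 — compute geometric multiplicities via the rank-nullity identity g(λ) = n − rank(A − λI):
  rank(A − (-1)·I) = 2, so dim ker(A − (-1)·I) = n − 2 = 1

Summary:
  λ = -1: algebraic multiplicity = 3, geometric multiplicity = 1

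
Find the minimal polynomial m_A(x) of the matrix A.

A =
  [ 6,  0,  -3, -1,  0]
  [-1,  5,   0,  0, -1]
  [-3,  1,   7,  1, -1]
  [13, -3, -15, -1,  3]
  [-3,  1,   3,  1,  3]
x^2 - 8*x + 16

The characteristic polynomial is χ_A(x) = (x - 4)^5, so the eigenvalues are known. The minimal polynomial is
  m_A(x) = Π_λ (x − λ)^{k_λ}
where k_λ is the size of the *largest* Jordan block for λ (equivalently, the smallest k with (A − λI)^k v = 0 for every generalised eigenvector v of λ).

  λ = 4: largest Jordan block has size 2, contributing (x − 4)^2

So m_A(x) = (x - 4)^2 = x^2 - 8*x + 16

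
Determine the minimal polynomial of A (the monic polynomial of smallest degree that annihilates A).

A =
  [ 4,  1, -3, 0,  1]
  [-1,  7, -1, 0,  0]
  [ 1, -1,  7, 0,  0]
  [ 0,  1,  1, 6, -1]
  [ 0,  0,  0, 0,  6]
x^3 - 18*x^2 + 108*x - 216

The characteristic polynomial is χ_A(x) = (x - 6)^5, so the eigenvalues are known. The minimal polynomial is
  m_A(x) = Π_λ (x − λ)^{k_λ}
where k_λ is the size of the *largest* Jordan block for λ (equivalently, the smallest k with (A − λI)^k v = 0 for every generalised eigenvector v of λ).

  λ = 6: largest Jordan block has size 3, contributing (x − 6)^3

So m_A(x) = (x - 6)^3 = x^3 - 18*x^2 + 108*x - 216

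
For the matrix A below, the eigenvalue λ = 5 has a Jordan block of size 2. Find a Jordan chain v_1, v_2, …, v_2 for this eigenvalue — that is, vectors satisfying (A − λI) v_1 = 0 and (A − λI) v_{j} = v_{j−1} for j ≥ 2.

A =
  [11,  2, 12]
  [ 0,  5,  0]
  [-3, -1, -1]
A Jordan chain for λ = 5 of length 2:
v_1 = (6, 0, -3)ᵀ
v_2 = (1, 0, 0)ᵀ

Let N = A − (5)·I. We want v_2 with N^2 v_2 = 0 but N^1 v_2 ≠ 0; then v_{j-1} := N · v_j for j = 2, …, 2.

Pick v_2 = (1, 0, 0)ᵀ.
Then v_1 = N · v_2 = (6, 0, -3)ᵀ.

Sanity check: (A − (5)·I) v_1 = (0, 0, 0)ᵀ = 0. ✓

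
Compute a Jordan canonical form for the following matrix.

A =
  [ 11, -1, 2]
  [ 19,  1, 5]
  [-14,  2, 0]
J_3(4)

The characteristic polynomial is
  det(x·I − A) = x^3 - 12*x^2 + 48*x - 64 = (x - 4)^3

Eigenvalues and multiplicities (the geometric multiplicity of λ is n − rank(A − λI), which equals the number of Jordan blocks for λ):
  λ = 4: algebraic multiplicity = 3, geometric multiplicity = 1

Determining the block sizes for each eigenvalue:
  λ = 4: one block (gm = 1), so the single block has size am = 3 → block sizes [3]

Assembling the blocks gives a Jordan form
J =
  [4, 1, 0]
  [0, 4, 1]
  [0, 0, 4]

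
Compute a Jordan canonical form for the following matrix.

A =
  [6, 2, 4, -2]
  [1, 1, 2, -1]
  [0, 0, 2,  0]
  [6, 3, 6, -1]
J_3(2) ⊕ J_1(2)

The characteristic polynomial is
  det(x·I − A) = x^4 - 8*x^3 + 24*x^2 - 32*x + 16 = (x - 2)^4

Eigenvalues and multiplicities (the geometric multiplicity of λ is n − rank(A − λI), which equals the number of Jordan blocks for λ):
  λ = 2: algebraic multiplicity = 4, geometric multiplicity = 2

Determining the block sizes for each eigenvalue:
  λ = 2: with am = 4 and gm = 2, the partition is not yet determined (e.g. several partitions of 4 into 2 parts exist). Let N = A − (2)·I. Computing rank(N^1) = 2, rank(N^2) = 1, rank(N^3) = 0; the number of blocks of size ≥ j is rank(N^{j−1}) − rank(N^j), giving [2, 1, 1]. So we have 1 block(s) of size 3, 1 block(s) of size 1 → block sizes [3, 1]

Assembling the blocks gives a Jordan form
J =
  [2, 1, 0, 0]
  [0, 2, 1, 0]
  [0, 0, 2, 0]
  [0, 0, 0, 2]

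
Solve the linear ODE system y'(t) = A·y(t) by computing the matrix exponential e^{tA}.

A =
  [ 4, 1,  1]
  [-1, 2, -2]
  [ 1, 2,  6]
e^{tA} =
  [exp(4*t), t*exp(4*t), t*exp(4*t)]
  [-t*exp(4*t), -t^2*exp(4*t)/2 - 2*t*exp(4*t) + exp(4*t), -t^2*exp(4*t)/2 - 2*t*exp(4*t)]
  [t*exp(4*t), t^2*exp(4*t)/2 + 2*t*exp(4*t), t^2*exp(4*t)/2 + 2*t*exp(4*t) + exp(4*t)]

Strategy: write A = P · J · P⁻¹ where J is a Jordan canonical form, so e^{tA} = P · e^{tJ} · P⁻¹, and e^{tJ} can be computed block-by-block.

A has Jordan form
J =
  [4, 1, 0]
  [0, 4, 1]
  [0, 0, 4]
(up to reordering of blocks).

Per-block formulas:
  For a 3×3 Jordan block J_3(4): exp(t · J_3(4)) = e^(4t)·(I + t·N + (t^2/2)·N^2), where N is the 3×3 nilpotent shift.

After assembling e^{tJ} and conjugating by P, we get:

e^{tA} =
  [exp(4*t), t*exp(4*t), t*exp(4*t)]
  [-t*exp(4*t), -t^2*exp(4*t)/2 - 2*t*exp(4*t) + exp(4*t), -t^2*exp(4*t)/2 - 2*t*exp(4*t)]
  [t*exp(4*t), t^2*exp(4*t)/2 + 2*t*exp(4*t), t^2*exp(4*t)/2 + 2*t*exp(4*t) + exp(4*t)]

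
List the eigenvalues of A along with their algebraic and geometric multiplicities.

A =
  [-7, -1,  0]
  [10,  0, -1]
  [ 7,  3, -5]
λ = -4: alg = 3, geom = 1

Step 1 — factor the characteristic polynomial to read off the algebraic multiplicities:
  χ_A(x) = (x + 4)^3

Step 2 — compute geometric multiplicities via the rank-nullity identity g(λ) = n − rank(A − λI):
  rank(A − (-4)·I) = 2, so dim ker(A − (-4)·I) = n − 2 = 1

Summary:
  λ = -4: algebraic multiplicity = 3, geometric multiplicity = 1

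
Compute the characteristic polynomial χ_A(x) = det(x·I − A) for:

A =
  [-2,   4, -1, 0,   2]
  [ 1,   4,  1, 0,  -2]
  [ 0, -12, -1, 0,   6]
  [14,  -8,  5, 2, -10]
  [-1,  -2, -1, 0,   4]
x^5 - 7*x^4 + 16*x^3 - 8*x^2 - 16*x + 16

Expanding det(x·I − A) (e.g. by cofactor expansion or by noting that A is similar to its Jordan form J, which has the same characteristic polynomial as A) gives
  χ_A(x) = x^5 - 7*x^4 + 16*x^3 - 8*x^2 - 16*x + 16
which factors as (x - 2)^4*(x + 1). The eigenvalues (with algebraic multiplicities) are λ = -1 with multiplicity 1, λ = 2 with multiplicity 4.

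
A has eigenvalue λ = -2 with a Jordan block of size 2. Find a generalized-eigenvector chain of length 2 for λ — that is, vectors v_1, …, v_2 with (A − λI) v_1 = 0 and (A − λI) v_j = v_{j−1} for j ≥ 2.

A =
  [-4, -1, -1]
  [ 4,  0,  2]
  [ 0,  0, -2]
A Jordan chain for λ = -2 of length 2:
v_1 = (-2, 4, 0)ᵀ
v_2 = (1, 0, 0)ᵀ

Let N = A − (-2)·I. We want v_2 with N^2 v_2 = 0 but N^1 v_2 ≠ 0; then v_{j-1} := N · v_j for j = 2, …, 2.

Pick v_2 = (1, 0, 0)ᵀ.
Then v_1 = N · v_2 = (-2, 4, 0)ᵀ.

Sanity check: (A − (-2)·I) v_1 = (0, 0, 0)ᵀ = 0. ✓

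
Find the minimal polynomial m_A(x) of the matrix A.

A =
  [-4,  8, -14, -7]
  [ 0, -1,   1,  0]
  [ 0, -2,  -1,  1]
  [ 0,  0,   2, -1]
x^4 + 7*x^3 + 15*x^2 + 13*x + 4

The characteristic polynomial is χ_A(x) = (x + 1)^3*(x + 4), so the eigenvalues are known. The minimal polynomial is
  m_A(x) = Π_λ (x − λ)^{k_λ}
where k_λ is the size of the *largest* Jordan block for λ (equivalently, the smallest k with (A − λI)^k v = 0 for every generalised eigenvector v of λ).

  λ = -4: largest Jordan block has size 1, contributing (x + 4)
  λ = -1: largest Jordan block has size 3, contributing (x + 1)^3

So m_A(x) = (x + 1)^3*(x + 4) = x^4 + 7*x^3 + 15*x^2 + 13*x + 4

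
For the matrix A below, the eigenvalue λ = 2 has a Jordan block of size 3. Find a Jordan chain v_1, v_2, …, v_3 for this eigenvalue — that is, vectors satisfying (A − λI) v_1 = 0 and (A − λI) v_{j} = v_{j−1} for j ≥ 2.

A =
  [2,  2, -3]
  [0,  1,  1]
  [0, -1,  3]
A Jordan chain for λ = 2 of length 3:
v_1 = (1, 0, 0)ᵀ
v_2 = (2, -1, -1)ᵀ
v_3 = (0, 1, 0)ᵀ

Let N = A − (2)·I. We want v_3 with N^3 v_3 = 0 but N^2 v_3 ≠ 0; then v_{j-1} := N · v_j for j = 3, …, 2.

Pick v_3 = (0, 1, 0)ᵀ.
Then v_2 = N · v_3 = (2, -1, -1)ᵀ.
Then v_1 = N · v_2 = (1, 0, 0)ᵀ.

Sanity check: (A − (2)·I) v_1 = (0, 0, 0)ᵀ = 0. ✓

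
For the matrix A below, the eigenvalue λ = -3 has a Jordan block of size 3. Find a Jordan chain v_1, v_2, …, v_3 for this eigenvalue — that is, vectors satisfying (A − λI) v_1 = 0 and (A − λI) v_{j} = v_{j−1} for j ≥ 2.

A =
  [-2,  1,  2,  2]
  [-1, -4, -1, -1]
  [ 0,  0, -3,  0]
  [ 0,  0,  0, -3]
A Jordan chain for λ = -3 of length 3:
v_1 = (1, -1, 0, 0)ᵀ
v_2 = (2, -1, 0, 0)ᵀ
v_3 = (0, 0, 1, 0)ᵀ

Let N = A − (-3)·I. We want v_3 with N^3 v_3 = 0 but N^2 v_3 ≠ 0; then v_{j-1} := N · v_j for j = 3, …, 2.

Pick v_3 = (0, 0, 1, 0)ᵀ.
Then v_2 = N · v_3 = (2, -1, 0, 0)ᵀ.
Then v_1 = N · v_2 = (1, -1, 0, 0)ᵀ.

Sanity check: (A − (-3)·I) v_1 = (0, 0, 0, 0)ᵀ = 0. ✓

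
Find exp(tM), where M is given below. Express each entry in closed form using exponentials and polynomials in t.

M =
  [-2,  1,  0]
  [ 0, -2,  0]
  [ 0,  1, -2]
e^{tM} =
  [exp(-2*t), t*exp(-2*t), 0]
  [0, exp(-2*t), 0]
  [0, t*exp(-2*t), exp(-2*t)]

Strategy: write M = P · J · P⁻¹ where J is a Jordan canonical form, so e^{tM} = P · e^{tJ} · P⁻¹, and e^{tJ} can be computed block-by-block.

M has Jordan form
J =
  [-2,  1,  0]
  [ 0, -2,  0]
  [ 0,  0, -2]
(up to reordering of blocks).

Per-block formulas:
  For a 2×2 Jordan block J_2(-2): exp(t · J_2(-2)) = e^(-2t)·(I + t·N), where N is the 2×2 nilpotent shift.
  For a 1×1 block at λ = -2: exp(t · [-2]) = [e^(-2t)].

After assembling e^{tJ} and conjugating by P, we get:

e^{tM} =
  [exp(-2*t), t*exp(-2*t), 0]
  [0, exp(-2*t), 0]
  [0, t*exp(-2*t), exp(-2*t)]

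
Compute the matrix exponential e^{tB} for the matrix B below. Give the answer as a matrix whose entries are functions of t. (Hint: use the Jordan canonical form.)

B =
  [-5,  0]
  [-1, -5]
e^{tB} =
  [exp(-5*t), 0]
  [-t*exp(-5*t), exp(-5*t)]

Strategy: write B = P · J · P⁻¹ where J is a Jordan canonical form, so e^{tB} = P · e^{tJ} · P⁻¹, and e^{tJ} can be computed block-by-block.

B has Jordan form
J =
  [-5,  1]
  [ 0, -5]
(up to reordering of blocks).

Per-block formulas:
  For a 2×2 Jordan block J_2(-5): exp(t · J_2(-5)) = e^(-5t)·(I + t·N), where N is the 2×2 nilpotent shift.

After assembling e^{tJ} and conjugating by P, we get:

e^{tB} =
  [exp(-5*t), 0]
  [-t*exp(-5*t), exp(-5*t)]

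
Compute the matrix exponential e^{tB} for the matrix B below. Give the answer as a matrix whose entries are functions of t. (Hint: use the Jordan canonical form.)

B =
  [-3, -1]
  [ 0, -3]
e^{tB} =
  [exp(-3*t), -t*exp(-3*t)]
  [0, exp(-3*t)]

Strategy: write B = P · J · P⁻¹ where J is a Jordan canonical form, so e^{tB} = P · e^{tJ} · P⁻¹, and e^{tJ} can be computed block-by-block.

B has Jordan form
J =
  [-3,  1]
  [ 0, -3]
(up to reordering of blocks).

Per-block formulas:
  For a 2×2 Jordan block J_2(-3): exp(t · J_2(-3)) = e^(-3t)·(I + t·N), where N is the 2×2 nilpotent shift.

After assembling e^{tJ} and conjugating by P, we get:

e^{tB} =
  [exp(-3*t), -t*exp(-3*t)]
  [0, exp(-3*t)]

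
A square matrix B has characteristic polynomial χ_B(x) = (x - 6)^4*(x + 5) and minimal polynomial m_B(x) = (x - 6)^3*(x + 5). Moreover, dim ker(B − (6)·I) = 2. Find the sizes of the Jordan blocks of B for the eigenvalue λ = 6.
Block sizes for λ = 6: [3, 1]

Step 1 — from the characteristic polynomial, algebraic multiplicity of λ = 6 is 4. From dim ker(B − (6)·I) = 2, there are exactly 2 Jordan blocks for λ = 6.
Step 2 — from the minimal polynomial, the factor (x − 6)^3 tells us the largest block for λ = 6 has size 3.
Step 3 — with total size 4, 2 blocks, and largest block 3, the block sizes (in nonincreasing order) are [3, 1].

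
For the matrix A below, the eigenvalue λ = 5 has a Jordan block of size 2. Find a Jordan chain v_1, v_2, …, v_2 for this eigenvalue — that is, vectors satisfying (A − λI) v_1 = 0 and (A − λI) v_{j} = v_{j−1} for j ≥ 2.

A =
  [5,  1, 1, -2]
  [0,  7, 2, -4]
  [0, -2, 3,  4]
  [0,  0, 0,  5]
A Jordan chain for λ = 5 of length 2:
v_1 = (1, 2, -2, 0)ᵀ
v_2 = (0, 1, 0, 0)ᵀ

Let N = A − (5)·I. We want v_2 with N^2 v_2 = 0 but N^1 v_2 ≠ 0; then v_{j-1} := N · v_j for j = 2, …, 2.

Pick v_2 = (0, 1, 0, 0)ᵀ.
Then v_1 = N · v_2 = (1, 2, -2, 0)ᵀ.

Sanity check: (A − (5)·I) v_1 = (0, 0, 0, 0)ᵀ = 0. ✓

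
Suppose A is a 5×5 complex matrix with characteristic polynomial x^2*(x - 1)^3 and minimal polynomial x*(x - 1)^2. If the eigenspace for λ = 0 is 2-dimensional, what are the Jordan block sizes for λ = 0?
Block sizes for λ = 0: [1, 1]

Step 1 — from the characteristic polynomial, algebraic multiplicity of λ = 0 is 2. From dim ker(A − (0)·I) = 2, there are exactly 2 Jordan blocks for λ = 0.
Step 2 — from the minimal polynomial, the factor (x − 0) tells us the largest block for λ = 0 has size 1.
Step 3 — with total size 2, 2 blocks, and largest block 1, the block sizes (in nonincreasing order) are [1, 1].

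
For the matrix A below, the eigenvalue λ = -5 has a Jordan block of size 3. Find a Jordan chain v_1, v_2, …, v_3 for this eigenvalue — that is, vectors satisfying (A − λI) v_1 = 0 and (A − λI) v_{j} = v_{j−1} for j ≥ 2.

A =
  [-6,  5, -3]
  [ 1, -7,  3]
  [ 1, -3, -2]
A Jordan chain for λ = -5 of length 3:
v_1 = (3, 0, -1)ᵀ
v_2 = (-1, 1, 1)ᵀ
v_3 = (1, 0, 0)ᵀ

Let N = A − (-5)·I. We want v_3 with N^3 v_3 = 0 but N^2 v_3 ≠ 0; then v_{j-1} := N · v_j for j = 3, …, 2.

Pick v_3 = (1, 0, 0)ᵀ.
Then v_2 = N · v_3 = (-1, 1, 1)ᵀ.
Then v_1 = N · v_2 = (3, 0, -1)ᵀ.

Sanity check: (A − (-5)·I) v_1 = (0, 0, 0)ᵀ = 0. ✓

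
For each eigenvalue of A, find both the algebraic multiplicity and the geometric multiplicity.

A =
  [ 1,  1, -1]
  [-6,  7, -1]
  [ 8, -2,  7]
λ = 5: alg = 3, geom = 1

Step 1 — factor the characteristic polynomial to read off the algebraic multiplicities:
  χ_A(x) = (x - 5)^3

Step 2 — compute geometric multiplicities via the rank-nullity identity g(λ) = n − rank(A − λI):
  rank(A − (5)·I) = 2, so dim ker(A − (5)·I) = n − 2 = 1

Summary:
  λ = 5: algebraic multiplicity = 3, geometric multiplicity = 1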